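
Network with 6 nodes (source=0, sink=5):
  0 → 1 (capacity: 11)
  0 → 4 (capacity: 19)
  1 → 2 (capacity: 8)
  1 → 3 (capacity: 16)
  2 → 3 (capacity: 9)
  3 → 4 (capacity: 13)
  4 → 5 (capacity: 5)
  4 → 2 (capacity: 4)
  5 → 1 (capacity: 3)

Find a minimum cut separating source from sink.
Min cut value = 5, edges: (4,5)

Min cut value: 5
Partition: S = [0, 1, 2, 3, 4], T = [5]
Cut edges: (4,5)

By max-flow min-cut theorem, max flow = min cut = 5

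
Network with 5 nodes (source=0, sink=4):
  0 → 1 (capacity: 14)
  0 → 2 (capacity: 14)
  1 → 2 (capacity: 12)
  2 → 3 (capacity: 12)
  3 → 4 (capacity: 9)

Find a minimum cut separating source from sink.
Min cut value = 9, edges: (3,4)

Min cut value: 9
Partition: S = [0, 1, 2, 3], T = [4]
Cut edges: (3,4)

By max-flow min-cut theorem, max flow = min cut = 9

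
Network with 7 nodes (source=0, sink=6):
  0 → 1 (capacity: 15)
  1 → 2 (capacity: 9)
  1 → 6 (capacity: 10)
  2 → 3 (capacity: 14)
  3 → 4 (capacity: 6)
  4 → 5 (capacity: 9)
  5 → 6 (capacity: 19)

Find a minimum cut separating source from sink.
Min cut value = 15, edges: (0,1)

Min cut value: 15
Partition: S = [0], T = [1, 2, 3, 4, 5, 6]
Cut edges: (0,1)

By max-flow min-cut theorem, max flow = min cut = 15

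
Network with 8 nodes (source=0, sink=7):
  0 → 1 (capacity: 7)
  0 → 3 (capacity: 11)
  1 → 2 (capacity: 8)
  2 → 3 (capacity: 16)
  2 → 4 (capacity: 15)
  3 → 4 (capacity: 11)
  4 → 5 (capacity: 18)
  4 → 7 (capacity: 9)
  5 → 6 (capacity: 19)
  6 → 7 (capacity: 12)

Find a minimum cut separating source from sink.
Min cut value = 18, edges: (0,1), (3,4)

Min cut value: 18
Partition: S = [0, 3], T = [1, 2, 4, 5, 6, 7]
Cut edges: (0,1), (3,4)

By max-flow min-cut theorem, max flow = min cut = 18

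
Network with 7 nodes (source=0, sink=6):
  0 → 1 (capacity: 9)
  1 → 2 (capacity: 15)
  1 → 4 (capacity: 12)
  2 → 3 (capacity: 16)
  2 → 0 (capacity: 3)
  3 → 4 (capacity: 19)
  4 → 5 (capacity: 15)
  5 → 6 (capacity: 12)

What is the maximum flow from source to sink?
Maximum flow = 9

Max flow: 9

Flow assignment:
  0 → 1: 9/9
  1 → 4: 9/12
  4 → 5: 9/15
  5 → 6: 9/12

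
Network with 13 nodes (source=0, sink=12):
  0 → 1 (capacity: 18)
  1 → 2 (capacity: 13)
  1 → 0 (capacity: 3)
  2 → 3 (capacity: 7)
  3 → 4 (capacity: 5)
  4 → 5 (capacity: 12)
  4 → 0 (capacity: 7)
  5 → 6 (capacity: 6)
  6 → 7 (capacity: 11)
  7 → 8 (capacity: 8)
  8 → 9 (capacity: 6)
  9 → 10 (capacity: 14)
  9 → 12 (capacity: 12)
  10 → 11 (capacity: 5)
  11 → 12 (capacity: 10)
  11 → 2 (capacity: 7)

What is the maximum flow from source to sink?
Maximum flow = 5

Max flow: 5

Flow assignment:
  0 → 1: 5/18
  1 → 2: 5/13
  2 → 3: 5/7
  3 → 4: 5/5
  4 → 5: 5/12
  5 → 6: 5/6
  6 → 7: 5/11
  7 → 8: 5/8
  8 → 9: 5/6
  9 → 12: 5/12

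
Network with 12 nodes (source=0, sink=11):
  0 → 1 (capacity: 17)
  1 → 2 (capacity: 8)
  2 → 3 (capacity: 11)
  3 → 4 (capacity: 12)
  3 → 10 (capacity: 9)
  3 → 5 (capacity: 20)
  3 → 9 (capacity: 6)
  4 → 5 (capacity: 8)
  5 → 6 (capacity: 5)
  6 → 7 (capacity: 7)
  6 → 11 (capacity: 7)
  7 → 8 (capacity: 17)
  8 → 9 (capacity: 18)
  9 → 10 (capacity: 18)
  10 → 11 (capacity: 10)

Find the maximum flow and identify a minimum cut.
Max flow = 8, Min cut edges: (1,2)

Maximum flow: 8
Minimum cut: (1,2)
Partition: S = [0, 1], T = [2, 3, 4, 5, 6, 7, 8, 9, 10, 11]

Max-flow min-cut theorem verified: both equal 8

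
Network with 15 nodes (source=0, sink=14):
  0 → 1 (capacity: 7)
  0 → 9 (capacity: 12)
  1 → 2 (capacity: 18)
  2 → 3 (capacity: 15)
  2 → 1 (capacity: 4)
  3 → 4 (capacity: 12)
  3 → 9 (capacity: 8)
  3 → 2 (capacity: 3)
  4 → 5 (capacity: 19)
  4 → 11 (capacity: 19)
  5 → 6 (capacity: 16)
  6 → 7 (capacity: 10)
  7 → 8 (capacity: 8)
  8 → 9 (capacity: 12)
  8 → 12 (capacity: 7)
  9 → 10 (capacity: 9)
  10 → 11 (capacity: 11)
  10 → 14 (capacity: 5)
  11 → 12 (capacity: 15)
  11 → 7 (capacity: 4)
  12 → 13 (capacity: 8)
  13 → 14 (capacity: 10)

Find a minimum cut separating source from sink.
Min cut value = 13, edges: (10,14), (12,13)

Min cut value: 13
Partition: S = [0, 1, 2, 3, 4, 5, 6, 7, 8, 9, 10, 11, 12], T = [13, 14]
Cut edges: (10,14), (12,13)

By max-flow min-cut theorem, max flow = min cut = 13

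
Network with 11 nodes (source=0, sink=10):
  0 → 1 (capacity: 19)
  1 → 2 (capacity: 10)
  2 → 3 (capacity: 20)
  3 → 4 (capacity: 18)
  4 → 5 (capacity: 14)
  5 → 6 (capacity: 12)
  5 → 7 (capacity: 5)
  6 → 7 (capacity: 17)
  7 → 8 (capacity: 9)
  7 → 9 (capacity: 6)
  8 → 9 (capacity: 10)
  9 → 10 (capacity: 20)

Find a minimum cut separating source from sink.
Min cut value = 10, edges: (1,2)

Min cut value: 10
Partition: S = [0, 1], T = [2, 3, 4, 5, 6, 7, 8, 9, 10]
Cut edges: (1,2)

By max-flow min-cut theorem, max flow = min cut = 10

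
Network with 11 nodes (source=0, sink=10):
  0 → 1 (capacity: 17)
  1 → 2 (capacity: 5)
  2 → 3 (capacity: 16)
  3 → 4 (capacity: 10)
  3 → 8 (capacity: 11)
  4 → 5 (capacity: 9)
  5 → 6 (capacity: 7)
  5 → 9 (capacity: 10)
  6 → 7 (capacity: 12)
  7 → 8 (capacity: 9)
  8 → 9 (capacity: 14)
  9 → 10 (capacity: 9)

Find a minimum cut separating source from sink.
Min cut value = 5, edges: (1,2)

Min cut value: 5
Partition: S = [0, 1], T = [2, 3, 4, 5, 6, 7, 8, 9, 10]
Cut edges: (1,2)

By max-flow min-cut theorem, max flow = min cut = 5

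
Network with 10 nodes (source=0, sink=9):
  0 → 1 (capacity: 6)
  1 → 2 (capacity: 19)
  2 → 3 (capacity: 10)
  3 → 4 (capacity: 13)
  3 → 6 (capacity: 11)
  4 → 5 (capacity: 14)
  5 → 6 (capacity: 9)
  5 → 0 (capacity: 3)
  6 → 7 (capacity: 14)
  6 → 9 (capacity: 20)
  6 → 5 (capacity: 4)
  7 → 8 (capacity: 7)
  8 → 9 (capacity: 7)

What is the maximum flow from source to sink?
Maximum flow = 6

Max flow: 6

Flow assignment:
  0 → 1: 6/6
  1 → 2: 6/19
  2 → 3: 6/10
  3 → 6: 6/11
  6 → 9: 6/20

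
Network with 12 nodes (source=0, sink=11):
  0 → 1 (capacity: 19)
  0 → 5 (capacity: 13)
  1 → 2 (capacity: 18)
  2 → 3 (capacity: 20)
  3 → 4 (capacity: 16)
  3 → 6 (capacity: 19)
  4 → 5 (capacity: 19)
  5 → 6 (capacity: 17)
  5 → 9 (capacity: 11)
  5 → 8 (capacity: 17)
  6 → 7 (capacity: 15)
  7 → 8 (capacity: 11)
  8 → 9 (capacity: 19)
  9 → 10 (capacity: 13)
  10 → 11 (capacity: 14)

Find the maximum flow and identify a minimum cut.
Max flow = 13, Min cut edges: (9,10)

Maximum flow: 13
Minimum cut: (9,10)
Partition: S = [0, 1, 2, 3, 4, 5, 6, 7, 8, 9], T = [10, 11]

Max-flow min-cut theorem verified: both equal 13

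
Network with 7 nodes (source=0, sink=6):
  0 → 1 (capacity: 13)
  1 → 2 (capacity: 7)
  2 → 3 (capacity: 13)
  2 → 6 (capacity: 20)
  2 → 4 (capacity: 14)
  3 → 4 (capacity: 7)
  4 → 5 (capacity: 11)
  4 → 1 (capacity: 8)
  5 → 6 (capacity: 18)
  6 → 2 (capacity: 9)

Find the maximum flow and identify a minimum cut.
Max flow = 7, Min cut edges: (1,2)

Maximum flow: 7
Minimum cut: (1,2)
Partition: S = [0, 1], T = [2, 3, 4, 5, 6]

Max-flow min-cut theorem verified: both equal 7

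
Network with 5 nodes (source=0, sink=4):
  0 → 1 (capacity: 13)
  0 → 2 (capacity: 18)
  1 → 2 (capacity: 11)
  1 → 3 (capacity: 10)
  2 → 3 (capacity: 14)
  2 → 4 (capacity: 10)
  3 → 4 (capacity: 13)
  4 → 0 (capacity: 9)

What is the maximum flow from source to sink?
Maximum flow = 23

Max flow: 23

Flow assignment:
  0 → 1: 6/13
  0 → 2: 17/18
  1 → 2: 6/11
  2 → 3: 13/14
  2 → 4: 10/10
  3 → 4: 13/13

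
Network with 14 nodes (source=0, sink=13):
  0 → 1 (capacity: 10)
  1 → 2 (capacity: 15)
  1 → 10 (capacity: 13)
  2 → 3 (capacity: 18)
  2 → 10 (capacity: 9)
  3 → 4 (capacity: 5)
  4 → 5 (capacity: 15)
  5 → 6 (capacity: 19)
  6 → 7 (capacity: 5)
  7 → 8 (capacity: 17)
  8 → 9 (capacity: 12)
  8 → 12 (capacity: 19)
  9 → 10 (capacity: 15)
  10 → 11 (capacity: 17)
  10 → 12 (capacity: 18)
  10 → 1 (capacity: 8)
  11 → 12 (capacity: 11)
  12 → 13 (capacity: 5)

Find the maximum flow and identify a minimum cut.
Max flow = 5, Min cut edges: (12,13)

Maximum flow: 5
Minimum cut: (12,13)
Partition: S = [0, 1, 2, 3, 4, 5, 6, 7, 8, 9, 10, 11, 12], T = [13]

Max-flow min-cut theorem verified: both equal 5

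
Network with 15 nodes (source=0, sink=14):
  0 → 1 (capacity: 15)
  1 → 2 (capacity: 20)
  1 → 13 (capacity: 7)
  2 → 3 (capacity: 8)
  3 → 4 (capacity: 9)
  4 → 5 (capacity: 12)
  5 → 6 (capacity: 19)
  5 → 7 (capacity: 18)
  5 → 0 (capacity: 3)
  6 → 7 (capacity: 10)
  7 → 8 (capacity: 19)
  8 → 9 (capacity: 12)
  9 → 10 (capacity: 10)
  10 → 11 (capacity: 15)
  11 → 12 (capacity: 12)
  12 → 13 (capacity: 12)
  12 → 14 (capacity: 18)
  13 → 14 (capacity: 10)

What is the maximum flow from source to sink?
Maximum flow = 15

Max flow: 15

Flow assignment:
  0 → 1: 15/15
  1 → 2: 8/20
  1 → 13: 7/7
  2 → 3: 8/8
  3 → 4: 8/9
  4 → 5: 8/12
  5 → 7: 8/18
  7 → 8: 8/19
  8 → 9: 8/12
  9 → 10: 8/10
  10 → 11: 8/15
  11 → 12: 8/12
  12 → 14: 8/18
  13 → 14: 7/10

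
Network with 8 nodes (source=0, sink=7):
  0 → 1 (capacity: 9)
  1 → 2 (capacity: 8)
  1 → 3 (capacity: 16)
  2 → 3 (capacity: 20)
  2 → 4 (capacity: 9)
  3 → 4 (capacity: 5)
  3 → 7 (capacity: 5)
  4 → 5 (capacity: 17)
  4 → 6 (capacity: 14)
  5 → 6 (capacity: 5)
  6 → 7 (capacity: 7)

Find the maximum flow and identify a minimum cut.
Max flow = 9, Min cut edges: (0,1)

Maximum flow: 9
Minimum cut: (0,1)
Partition: S = [0], T = [1, 2, 3, 4, 5, 6, 7]

Max-flow min-cut theorem verified: both equal 9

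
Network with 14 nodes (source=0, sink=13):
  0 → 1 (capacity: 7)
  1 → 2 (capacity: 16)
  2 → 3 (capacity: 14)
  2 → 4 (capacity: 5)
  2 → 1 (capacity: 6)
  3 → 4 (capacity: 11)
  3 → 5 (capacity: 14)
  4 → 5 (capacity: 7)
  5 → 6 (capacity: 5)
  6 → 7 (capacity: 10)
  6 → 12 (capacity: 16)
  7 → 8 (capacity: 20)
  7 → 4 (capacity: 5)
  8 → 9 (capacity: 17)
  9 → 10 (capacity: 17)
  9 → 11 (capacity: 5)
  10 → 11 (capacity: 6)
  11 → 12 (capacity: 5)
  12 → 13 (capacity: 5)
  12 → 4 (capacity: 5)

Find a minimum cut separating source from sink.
Min cut value = 5, edges: (12,13)

Min cut value: 5
Partition: S = [0, 1, 2, 3, 4, 5, 6, 7, 8, 9, 10, 11, 12], T = [13]
Cut edges: (12,13)

By max-flow min-cut theorem, max flow = min cut = 5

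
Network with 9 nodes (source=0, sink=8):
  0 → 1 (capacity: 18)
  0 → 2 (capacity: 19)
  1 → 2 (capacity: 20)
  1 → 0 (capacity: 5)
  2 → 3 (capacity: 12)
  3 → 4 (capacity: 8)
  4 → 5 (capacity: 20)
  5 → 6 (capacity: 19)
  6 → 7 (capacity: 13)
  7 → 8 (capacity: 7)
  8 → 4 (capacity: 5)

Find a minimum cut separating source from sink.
Min cut value = 7, edges: (7,8)

Min cut value: 7
Partition: S = [0, 1, 2, 3, 4, 5, 6, 7], T = [8]
Cut edges: (7,8)

By max-flow min-cut theorem, max flow = min cut = 7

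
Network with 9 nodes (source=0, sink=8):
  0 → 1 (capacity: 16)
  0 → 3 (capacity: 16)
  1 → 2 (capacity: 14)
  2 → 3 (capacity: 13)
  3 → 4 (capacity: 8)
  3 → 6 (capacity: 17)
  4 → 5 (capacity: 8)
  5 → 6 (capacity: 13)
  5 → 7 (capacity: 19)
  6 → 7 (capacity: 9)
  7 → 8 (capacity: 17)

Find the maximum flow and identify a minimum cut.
Max flow = 17, Min cut edges: (7,8)

Maximum flow: 17
Minimum cut: (7,8)
Partition: S = [0, 1, 2, 3, 4, 5, 6, 7], T = [8]

Max-flow min-cut theorem verified: both equal 17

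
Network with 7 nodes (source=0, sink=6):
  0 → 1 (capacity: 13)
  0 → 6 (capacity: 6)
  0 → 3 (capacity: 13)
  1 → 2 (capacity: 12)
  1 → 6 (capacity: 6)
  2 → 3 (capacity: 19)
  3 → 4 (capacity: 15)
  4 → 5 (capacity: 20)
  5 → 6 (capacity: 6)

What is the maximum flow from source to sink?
Maximum flow = 18

Max flow: 18

Flow assignment:
  0 → 1: 12/13
  0 → 6: 6/6
  1 → 2: 6/12
  1 → 6: 6/6
  2 → 3: 6/19
  3 → 4: 6/15
  4 → 5: 6/20
  5 → 6: 6/6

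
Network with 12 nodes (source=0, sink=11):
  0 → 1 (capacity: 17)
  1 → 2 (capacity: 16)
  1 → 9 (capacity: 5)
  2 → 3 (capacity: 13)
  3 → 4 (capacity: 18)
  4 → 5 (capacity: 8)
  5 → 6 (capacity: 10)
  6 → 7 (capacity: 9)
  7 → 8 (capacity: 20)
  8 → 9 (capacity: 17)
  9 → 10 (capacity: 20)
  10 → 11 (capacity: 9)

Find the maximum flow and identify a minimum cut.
Max flow = 9, Min cut edges: (10,11)

Maximum flow: 9
Minimum cut: (10,11)
Partition: S = [0, 1, 2, 3, 4, 5, 6, 7, 8, 9, 10], T = [11]

Max-flow min-cut theorem verified: both equal 9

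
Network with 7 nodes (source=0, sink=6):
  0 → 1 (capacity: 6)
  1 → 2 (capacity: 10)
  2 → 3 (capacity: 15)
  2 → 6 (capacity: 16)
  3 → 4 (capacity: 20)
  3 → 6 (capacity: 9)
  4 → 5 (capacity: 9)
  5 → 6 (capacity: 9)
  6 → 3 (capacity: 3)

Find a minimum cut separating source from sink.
Min cut value = 6, edges: (0,1)

Min cut value: 6
Partition: S = [0], T = [1, 2, 3, 4, 5, 6]
Cut edges: (0,1)

By max-flow min-cut theorem, max flow = min cut = 6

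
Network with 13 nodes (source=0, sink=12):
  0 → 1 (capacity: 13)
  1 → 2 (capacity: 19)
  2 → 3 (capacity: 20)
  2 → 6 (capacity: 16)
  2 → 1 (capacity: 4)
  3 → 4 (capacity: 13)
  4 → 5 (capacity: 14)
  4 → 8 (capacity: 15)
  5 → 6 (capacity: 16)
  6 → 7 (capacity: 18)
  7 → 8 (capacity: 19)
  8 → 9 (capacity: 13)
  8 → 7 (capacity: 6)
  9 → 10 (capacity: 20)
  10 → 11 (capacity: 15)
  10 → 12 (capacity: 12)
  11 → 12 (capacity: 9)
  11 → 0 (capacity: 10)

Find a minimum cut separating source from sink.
Min cut value = 13, edges: (8,9)

Min cut value: 13
Partition: S = [0, 1, 2, 3, 4, 5, 6, 7, 8], T = [9, 10, 11, 12]
Cut edges: (8,9)

By max-flow min-cut theorem, max flow = min cut = 13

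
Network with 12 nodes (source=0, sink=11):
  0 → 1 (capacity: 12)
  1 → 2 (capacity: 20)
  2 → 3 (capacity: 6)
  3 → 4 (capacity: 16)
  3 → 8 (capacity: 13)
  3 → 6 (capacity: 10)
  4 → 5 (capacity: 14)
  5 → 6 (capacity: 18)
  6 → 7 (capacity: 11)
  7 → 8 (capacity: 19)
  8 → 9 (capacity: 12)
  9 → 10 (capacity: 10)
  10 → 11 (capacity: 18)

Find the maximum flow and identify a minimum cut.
Max flow = 6, Min cut edges: (2,3)

Maximum flow: 6
Minimum cut: (2,3)
Partition: S = [0, 1, 2], T = [3, 4, 5, 6, 7, 8, 9, 10, 11]

Max-flow min-cut theorem verified: both equal 6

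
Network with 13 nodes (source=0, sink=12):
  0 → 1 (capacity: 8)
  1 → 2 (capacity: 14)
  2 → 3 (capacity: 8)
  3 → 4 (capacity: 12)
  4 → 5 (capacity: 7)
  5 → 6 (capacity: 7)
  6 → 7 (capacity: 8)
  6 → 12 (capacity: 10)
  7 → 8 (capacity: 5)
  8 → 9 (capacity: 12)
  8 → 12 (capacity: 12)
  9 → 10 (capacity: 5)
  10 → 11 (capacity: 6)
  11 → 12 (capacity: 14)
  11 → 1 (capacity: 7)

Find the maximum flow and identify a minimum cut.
Max flow = 7, Min cut edges: (5,6)

Maximum flow: 7
Minimum cut: (5,6)
Partition: S = [0, 1, 2, 3, 4, 5], T = [6, 7, 8, 9, 10, 11, 12]

Max-flow min-cut theorem verified: both equal 7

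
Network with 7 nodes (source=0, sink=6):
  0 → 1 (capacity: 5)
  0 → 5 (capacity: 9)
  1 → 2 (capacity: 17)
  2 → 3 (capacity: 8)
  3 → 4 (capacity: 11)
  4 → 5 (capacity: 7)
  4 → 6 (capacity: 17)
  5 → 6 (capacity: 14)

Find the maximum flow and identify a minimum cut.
Max flow = 14, Min cut edges: (0,1), (0,5)

Maximum flow: 14
Minimum cut: (0,1), (0,5)
Partition: S = [0], T = [1, 2, 3, 4, 5, 6]

Max-flow min-cut theorem verified: both equal 14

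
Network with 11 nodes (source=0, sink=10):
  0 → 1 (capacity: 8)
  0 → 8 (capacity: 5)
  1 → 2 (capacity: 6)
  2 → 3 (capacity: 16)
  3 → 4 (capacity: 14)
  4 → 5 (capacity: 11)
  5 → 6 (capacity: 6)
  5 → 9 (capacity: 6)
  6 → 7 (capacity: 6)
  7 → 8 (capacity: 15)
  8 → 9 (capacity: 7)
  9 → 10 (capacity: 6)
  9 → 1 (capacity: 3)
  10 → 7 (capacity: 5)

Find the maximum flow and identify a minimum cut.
Max flow = 6, Min cut edges: (9,10)

Maximum flow: 6
Minimum cut: (9,10)
Partition: S = [0, 1, 2, 3, 4, 5, 6, 7, 8, 9], T = [10]

Max-flow min-cut theorem verified: both equal 6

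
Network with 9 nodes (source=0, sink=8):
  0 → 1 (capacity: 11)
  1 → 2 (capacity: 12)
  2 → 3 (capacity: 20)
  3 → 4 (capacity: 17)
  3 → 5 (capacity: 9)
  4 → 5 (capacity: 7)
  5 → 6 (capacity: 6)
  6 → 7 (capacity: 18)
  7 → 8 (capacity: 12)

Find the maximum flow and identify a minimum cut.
Max flow = 6, Min cut edges: (5,6)

Maximum flow: 6
Minimum cut: (5,6)
Partition: S = [0, 1, 2, 3, 4, 5], T = [6, 7, 8]

Max-flow min-cut theorem verified: both equal 6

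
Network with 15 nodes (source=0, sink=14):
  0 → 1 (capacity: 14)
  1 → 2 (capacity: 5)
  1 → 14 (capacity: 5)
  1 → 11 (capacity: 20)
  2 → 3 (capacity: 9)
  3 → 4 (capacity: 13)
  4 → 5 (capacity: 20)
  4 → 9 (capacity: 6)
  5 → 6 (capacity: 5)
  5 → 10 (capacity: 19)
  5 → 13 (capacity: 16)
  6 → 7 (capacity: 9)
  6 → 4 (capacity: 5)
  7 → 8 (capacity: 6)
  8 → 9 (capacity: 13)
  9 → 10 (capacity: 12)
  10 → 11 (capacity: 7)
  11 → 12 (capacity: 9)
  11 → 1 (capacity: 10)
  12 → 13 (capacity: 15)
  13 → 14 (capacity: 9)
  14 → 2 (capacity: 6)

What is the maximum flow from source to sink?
Maximum flow = 14

Max flow: 14

Flow assignment:
  0 → 1: 14/14
  1 → 14: 5/5
  1 → 11: 9/20
  11 → 12: 9/9
  12 → 13: 9/15
  13 → 14: 9/9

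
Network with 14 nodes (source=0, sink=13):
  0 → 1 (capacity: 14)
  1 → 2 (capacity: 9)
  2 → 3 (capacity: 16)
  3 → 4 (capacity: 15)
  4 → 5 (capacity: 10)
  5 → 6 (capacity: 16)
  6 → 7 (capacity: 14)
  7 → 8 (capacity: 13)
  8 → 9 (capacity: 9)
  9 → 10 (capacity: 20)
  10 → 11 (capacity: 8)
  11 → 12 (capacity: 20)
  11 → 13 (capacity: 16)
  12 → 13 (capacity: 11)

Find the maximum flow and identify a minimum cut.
Max flow = 8, Min cut edges: (10,11)

Maximum flow: 8
Minimum cut: (10,11)
Partition: S = [0, 1, 2, 3, 4, 5, 6, 7, 8, 9, 10], T = [11, 12, 13]

Max-flow min-cut theorem verified: both equal 8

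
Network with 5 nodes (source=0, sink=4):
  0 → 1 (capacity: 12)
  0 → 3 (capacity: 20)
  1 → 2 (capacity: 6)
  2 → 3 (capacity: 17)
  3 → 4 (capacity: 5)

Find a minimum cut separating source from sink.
Min cut value = 5, edges: (3,4)

Min cut value: 5
Partition: S = [0, 1, 2, 3], T = [4]
Cut edges: (3,4)

By max-flow min-cut theorem, max flow = min cut = 5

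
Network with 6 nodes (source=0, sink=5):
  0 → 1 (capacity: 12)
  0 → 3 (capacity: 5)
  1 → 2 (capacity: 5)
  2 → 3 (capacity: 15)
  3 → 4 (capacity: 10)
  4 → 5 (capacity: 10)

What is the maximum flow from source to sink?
Maximum flow = 10

Max flow: 10

Flow assignment:
  0 → 1: 5/12
  0 → 3: 5/5
  1 → 2: 5/5
  2 → 3: 5/15
  3 → 4: 10/10
  4 → 5: 10/10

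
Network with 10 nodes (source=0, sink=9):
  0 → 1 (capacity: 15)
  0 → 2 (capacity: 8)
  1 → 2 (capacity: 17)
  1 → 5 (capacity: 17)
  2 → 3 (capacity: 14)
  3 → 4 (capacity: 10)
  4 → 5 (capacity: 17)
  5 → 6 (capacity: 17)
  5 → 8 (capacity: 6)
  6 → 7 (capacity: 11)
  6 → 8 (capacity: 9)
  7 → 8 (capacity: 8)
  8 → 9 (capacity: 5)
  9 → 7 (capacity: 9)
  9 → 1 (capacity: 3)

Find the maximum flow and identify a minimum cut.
Max flow = 5, Min cut edges: (8,9)

Maximum flow: 5
Minimum cut: (8,9)
Partition: S = [0, 1, 2, 3, 4, 5, 6, 7, 8], T = [9]

Max-flow min-cut theorem verified: both equal 5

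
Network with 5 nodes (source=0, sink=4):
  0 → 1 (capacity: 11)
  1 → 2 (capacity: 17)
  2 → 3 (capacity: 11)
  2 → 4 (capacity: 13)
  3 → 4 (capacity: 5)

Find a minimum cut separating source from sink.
Min cut value = 11, edges: (0,1)

Min cut value: 11
Partition: S = [0], T = [1, 2, 3, 4]
Cut edges: (0,1)

By max-flow min-cut theorem, max flow = min cut = 11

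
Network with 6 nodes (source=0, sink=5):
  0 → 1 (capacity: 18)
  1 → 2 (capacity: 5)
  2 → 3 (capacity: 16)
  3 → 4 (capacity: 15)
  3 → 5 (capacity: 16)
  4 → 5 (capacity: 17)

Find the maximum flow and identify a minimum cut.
Max flow = 5, Min cut edges: (1,2)

Maximum flow: 5
Minimum cut: (1,2)
Partition: S = [0, 1], T = [2, 3, 4, 5]

Max-flow min-cut theorem verified: both equal 5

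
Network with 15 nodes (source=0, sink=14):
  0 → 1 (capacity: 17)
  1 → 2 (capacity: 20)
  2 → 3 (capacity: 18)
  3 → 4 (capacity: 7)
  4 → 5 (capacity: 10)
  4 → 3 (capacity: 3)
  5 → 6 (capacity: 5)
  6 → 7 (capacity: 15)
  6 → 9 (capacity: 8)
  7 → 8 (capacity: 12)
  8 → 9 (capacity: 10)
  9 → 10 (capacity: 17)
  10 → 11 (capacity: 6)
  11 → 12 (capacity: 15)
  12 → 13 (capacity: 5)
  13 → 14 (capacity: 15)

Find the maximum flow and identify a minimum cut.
Max flow = 5, Min cut edges: (12,13)

Maximum flow: 5
Minimum cut: (12,13)
Partition: S = [0, 1, 2, 3, 4, 5, 6, 7, 8, 9, 10, 11, 12], T = [13, 14]

Max-flow min-cut theorem verified: both equal 5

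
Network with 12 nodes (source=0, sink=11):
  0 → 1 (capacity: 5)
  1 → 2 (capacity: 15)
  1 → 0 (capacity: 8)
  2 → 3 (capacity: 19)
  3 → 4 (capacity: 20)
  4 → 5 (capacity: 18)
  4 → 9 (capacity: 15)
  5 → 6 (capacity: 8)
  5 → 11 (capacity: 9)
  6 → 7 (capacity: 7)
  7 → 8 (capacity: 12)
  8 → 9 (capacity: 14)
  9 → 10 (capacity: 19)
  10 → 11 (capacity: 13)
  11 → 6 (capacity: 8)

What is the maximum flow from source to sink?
Maximum flow = 5

Max flow: 5

Flow assignment:
  0 → 1: 5/5
  1 → 2: 5/15
  2 → 3: 5/19
  3 → 4: 5/20
  4 → 5: 5/18
  5 → 11: 5/9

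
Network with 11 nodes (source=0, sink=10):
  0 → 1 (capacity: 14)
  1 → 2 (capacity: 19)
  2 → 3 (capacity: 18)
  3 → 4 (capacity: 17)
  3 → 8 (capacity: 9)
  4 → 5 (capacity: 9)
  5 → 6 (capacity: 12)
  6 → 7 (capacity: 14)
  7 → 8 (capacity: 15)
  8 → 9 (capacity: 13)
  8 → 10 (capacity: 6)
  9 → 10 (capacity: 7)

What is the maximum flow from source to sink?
Maximum flow = 13

Max flow: 13

Flow assignment:
  0 → 1: 13/14
  1 → 2: 13/19
  2 → 3: 13/18
  3 → 4: 5/17
  3 → 8: 8/9
  4 → 5: 5/9
  5 → 6: 5/12
  6 → 7: 5/14
  7 → 8: 5/15
  8 → 9: 7/13
  8 → 10: 6/6
  9 → 10: 7/7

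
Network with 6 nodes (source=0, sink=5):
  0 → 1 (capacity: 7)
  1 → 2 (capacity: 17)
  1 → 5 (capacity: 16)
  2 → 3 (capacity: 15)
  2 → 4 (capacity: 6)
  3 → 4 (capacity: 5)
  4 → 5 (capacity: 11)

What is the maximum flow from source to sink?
Maximum flow = 7

Max flow: 7

Flow assignment:
  0 → 1: 7/7
  1 → 5: 7/16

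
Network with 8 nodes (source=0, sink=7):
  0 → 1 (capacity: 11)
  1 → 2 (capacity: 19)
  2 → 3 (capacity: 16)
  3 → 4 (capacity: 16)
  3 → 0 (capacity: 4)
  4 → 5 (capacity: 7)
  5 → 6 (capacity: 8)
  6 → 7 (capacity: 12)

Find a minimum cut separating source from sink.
Min cut value = 7, edges: (4,5)

Min cut value: 7
Partition: S = [0, 1, 2, 3, 4], T = [5, 6, 7]
Cut edges: (4,5)

By max-flow min-cut theorem, max flow = min cut = 7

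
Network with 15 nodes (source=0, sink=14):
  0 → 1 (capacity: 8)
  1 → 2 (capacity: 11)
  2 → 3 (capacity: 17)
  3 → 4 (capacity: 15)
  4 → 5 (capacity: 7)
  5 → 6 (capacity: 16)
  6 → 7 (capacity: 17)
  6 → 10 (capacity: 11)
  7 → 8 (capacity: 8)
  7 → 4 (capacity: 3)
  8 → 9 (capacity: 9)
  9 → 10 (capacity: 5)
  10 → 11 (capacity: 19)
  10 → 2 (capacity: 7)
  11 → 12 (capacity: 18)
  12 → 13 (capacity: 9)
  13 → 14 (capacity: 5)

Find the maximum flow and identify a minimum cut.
Max flow = 5, Min cut edges: (13,14)

Maximum flow: 5
Minimum cut: (13,14)
Partition: S = [0, 1, 2, 3, 4, 5, 6, 7, 8, 9, 10, 11, 12, 13], T = [14]

Max-flow min-cut theorem verified: both equal 5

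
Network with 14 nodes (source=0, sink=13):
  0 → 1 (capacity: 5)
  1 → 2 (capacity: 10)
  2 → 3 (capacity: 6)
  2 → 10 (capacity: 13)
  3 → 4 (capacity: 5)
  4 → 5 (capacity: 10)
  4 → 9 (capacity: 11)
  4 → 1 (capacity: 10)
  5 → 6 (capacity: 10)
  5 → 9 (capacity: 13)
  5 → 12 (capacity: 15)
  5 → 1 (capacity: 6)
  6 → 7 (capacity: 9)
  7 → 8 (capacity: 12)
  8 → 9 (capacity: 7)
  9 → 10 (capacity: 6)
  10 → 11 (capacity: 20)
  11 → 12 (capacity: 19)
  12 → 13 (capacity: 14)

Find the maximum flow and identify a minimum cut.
Max flow = 5, Min cut edges: (0,1)

Maximum flow: 5
Minimum cut: (0,1)
Partition: S = [0], T = [1, 2, 3, 4, 5, 6, 7, 8, 9, 10, 11, 12, 13]

Max-flow min-cut theorem verified: both equal 5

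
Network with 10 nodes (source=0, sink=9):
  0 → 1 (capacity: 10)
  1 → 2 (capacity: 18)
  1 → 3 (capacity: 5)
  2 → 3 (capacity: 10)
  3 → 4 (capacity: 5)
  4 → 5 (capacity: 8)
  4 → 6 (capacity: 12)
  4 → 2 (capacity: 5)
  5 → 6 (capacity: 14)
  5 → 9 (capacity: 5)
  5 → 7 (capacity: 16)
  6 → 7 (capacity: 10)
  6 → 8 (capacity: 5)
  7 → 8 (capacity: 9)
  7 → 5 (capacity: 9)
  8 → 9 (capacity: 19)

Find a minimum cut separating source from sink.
Min cut value = 5, edges: (3,4)

Min cut value: 5
Partition: S = [0, 1, 2, 3], T = [4, 5, 6, 7, 8, 9]
Cut edges: (3,4)

By max-flow min-cut theorem, max flow = min cut = 5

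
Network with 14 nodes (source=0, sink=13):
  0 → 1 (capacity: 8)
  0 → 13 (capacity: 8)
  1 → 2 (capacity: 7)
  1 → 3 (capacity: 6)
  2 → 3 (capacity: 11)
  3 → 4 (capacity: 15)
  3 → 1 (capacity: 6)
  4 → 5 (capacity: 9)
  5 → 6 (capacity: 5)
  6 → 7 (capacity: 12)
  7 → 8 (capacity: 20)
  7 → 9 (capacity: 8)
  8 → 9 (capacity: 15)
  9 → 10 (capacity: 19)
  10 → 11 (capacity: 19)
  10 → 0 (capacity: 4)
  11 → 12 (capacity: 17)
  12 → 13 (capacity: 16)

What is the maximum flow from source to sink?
Maximum flow = 13

Max flow: 13

Flow assignment:
  0 → 1: 5/8
  0 → 13: 8/8
  1 → 2: 2/7
  1 → 3: 3/6
  2 → 3: 2/11
  3 → 4: 5/15
  4 → 5: 5/9
  5 → 6: 5/5
  6 → 7: 5/12
  7 → 9: 5/8
  9 → 10: 5/19
  10 → 11: 5/19
  11 → 12: 5/17
  12 → 13: 5/16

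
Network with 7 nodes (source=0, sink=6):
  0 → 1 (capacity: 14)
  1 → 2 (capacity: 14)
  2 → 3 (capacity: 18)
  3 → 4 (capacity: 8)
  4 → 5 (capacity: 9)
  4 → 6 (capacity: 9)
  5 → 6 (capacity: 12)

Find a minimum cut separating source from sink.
Min cut value = 8, edges: (3,4)

Min cut value: 8
Partition: S = [0, 1, 2, 3], T = [4, 5, 6]
Cut edges: (3,4)

By max-flow min-cut theorem, max flow = min cut = 8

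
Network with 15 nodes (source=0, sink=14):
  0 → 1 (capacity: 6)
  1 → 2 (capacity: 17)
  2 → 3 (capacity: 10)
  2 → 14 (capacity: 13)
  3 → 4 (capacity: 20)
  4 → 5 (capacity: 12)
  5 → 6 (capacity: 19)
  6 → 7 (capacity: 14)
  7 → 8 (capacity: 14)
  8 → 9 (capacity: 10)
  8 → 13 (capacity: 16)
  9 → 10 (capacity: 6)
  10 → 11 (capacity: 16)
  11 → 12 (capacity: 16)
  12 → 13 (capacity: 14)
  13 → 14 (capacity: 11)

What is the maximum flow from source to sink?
Maximum flow = 6

Max flow: 6

Flow assignment:
  0 → 1: 6/6
  1 → 2: 6/17
  2 → 14: 6/13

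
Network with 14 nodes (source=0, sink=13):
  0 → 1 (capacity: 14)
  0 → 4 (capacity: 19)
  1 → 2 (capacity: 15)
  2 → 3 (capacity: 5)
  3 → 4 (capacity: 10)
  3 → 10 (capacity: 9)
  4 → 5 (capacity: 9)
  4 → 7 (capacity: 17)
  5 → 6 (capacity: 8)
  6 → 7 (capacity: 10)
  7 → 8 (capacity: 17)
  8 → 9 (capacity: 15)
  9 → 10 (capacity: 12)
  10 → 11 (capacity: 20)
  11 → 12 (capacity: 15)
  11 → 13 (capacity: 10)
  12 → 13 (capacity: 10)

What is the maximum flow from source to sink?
Maximum flow = 17

Max flow: 17

Flow assignment:
  0 → 1: 5/14
  0 → 4: 12/19
  1 → 2: 5/15
  2 → 3: 5/5
  3 → 10: 5/9
  4 → 7: 12/17
  7 → 8: 12/17
  8 → 9: 12/15
  9 → 10: 12/12
  10 → 11: 17/20
  11 → 12: 7/15
  11 → 13: 10/10
  12 → 13: 7/10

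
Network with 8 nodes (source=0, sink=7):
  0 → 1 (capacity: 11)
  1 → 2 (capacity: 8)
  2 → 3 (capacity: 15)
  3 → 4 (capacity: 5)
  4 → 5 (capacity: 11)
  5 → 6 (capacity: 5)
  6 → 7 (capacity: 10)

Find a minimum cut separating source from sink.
Min cut value = 5, edges: (5,6)

Min cut value: 5
Partition: S = [0, 1, 2, 3, 4, 5], T = [6, 7]
Cut edges: (5,6)

By max-flow min-cut theorem, max flow = min cut = 5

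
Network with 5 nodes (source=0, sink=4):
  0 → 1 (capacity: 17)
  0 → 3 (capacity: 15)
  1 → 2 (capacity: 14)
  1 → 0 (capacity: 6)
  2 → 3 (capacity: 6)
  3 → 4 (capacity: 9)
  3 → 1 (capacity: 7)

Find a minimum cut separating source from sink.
Min cut value = 9, edges: (3,4)

Min cut value: 9
Partition: S = [0, 1, 2, 3], T = [4]
Cut edges: (3,4)

By max-flow min-cut theorem, max flow = min cut = 9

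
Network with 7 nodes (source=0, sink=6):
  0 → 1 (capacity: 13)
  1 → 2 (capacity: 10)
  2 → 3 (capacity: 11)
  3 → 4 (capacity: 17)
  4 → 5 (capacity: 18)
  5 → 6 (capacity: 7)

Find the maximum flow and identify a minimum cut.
Max flow = 7, Min cut edges: (5,6)

Maximum flow: 7
Minimum cut: (5,6)
Partition: S = [0, 1, 2, 3, 4, 5], T = [6]

Max-flow min-cut theorem verified: both equal 7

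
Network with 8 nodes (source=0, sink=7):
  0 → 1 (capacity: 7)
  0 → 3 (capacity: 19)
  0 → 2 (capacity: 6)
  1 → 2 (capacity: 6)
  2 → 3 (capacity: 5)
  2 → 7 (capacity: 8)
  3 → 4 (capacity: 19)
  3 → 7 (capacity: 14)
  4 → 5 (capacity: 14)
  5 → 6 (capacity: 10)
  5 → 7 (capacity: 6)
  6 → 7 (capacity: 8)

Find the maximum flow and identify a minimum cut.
Max flow = 31, Min cut edges: (0,3), (0,2), (1,2)

Maximum flow: 31
Minimum cut: (0,3), (0,2), (1,2)
Partition: S = [0, 1], T = [2, 3, 4, 5, 6, 7]

Max-flow min-cut theorem verified: both equal 31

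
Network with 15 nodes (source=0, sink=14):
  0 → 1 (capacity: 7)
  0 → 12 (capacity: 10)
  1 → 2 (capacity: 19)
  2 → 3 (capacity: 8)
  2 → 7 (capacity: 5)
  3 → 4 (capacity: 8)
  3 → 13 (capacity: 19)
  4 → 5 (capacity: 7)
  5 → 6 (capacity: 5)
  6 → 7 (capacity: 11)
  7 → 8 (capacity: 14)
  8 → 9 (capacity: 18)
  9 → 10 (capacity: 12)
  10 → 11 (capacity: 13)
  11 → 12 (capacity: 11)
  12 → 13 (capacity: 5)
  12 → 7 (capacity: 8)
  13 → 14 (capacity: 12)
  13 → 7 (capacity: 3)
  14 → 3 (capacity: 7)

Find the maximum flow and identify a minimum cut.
Max flow = 12, Min cut edges: (13,14)

Maximum flow: 12
Minimum cut: (13,14)
Partition: S = [0, 1, 2, 3, 4, 5, 6, 7, 8, 9, 10, 11, 12, 13], T = [14]

Max-flow min-cut theorem verified: both equal 12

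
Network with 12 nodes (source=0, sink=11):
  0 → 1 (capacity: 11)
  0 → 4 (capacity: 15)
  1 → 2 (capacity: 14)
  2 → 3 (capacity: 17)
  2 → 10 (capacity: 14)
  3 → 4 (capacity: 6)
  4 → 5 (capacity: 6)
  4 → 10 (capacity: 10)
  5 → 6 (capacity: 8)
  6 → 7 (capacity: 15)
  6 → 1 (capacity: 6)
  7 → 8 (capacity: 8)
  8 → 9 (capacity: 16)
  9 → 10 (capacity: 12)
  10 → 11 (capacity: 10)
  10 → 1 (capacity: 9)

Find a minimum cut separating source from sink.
Min cut value = 10, edges: (10,11)

Min cut value: 10
Partition: S = [0, 1, 2, 3, 4, 5, 6, 7, 8, 9, 10], T = [11]
Cut edges: (10,11)

By max-flow min-cut theorem, max flow = min cut = 10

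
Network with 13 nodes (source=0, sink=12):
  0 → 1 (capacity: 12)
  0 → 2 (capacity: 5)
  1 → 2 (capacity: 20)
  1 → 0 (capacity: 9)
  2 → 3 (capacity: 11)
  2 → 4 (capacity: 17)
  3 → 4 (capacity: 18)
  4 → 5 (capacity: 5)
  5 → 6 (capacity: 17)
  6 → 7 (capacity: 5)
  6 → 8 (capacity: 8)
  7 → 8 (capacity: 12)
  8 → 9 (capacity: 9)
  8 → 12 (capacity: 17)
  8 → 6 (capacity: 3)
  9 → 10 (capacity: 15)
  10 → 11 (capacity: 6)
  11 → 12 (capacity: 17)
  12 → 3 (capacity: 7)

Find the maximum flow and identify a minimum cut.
Max flow = 5, Min cut edges: (4,5)

Maximum flow: 5
Minimum cut: (4,5)
Partition: S = [0, 1, 2, 3, 4], T = [5, 6, 7, 8, 9, 10, 11, 12]

Max-flow min-cut theorem verified: both equal 5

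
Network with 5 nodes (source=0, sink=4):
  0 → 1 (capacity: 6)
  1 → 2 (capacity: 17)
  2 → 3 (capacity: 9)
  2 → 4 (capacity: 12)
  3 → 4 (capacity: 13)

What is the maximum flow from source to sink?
Maximum flow = 6

Max flow: 6

Flow assignment:
  0 → 1: 6/6
  1 → 2: 6/17
  2 → 4: 6/12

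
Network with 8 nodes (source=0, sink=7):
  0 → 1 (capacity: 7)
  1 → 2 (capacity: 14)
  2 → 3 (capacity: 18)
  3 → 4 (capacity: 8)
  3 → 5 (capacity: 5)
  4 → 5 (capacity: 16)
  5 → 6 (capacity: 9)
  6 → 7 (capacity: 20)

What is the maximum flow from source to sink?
Maximum flow = 7

Max flow: 7

Flow assignment:
  0 → 1: 7/7
  1 → 2: 7/14
  2 → 3: 7/18
  3 → 4: 2/8
  3 → 5: 5/5
  4 → 5: 2/16
  5 → 6: 7/9
  6 → 7: 7/20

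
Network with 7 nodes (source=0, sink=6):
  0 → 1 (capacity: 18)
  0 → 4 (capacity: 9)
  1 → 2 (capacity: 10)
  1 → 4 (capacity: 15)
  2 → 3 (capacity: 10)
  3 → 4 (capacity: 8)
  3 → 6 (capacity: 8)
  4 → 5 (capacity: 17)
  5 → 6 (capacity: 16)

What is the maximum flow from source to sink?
Maximum flow = 24

Max flow: 24

Flow assignment:
  0 → 1: 16/18
  0 → 4: 8/9
  1 → 2: 8/10
  1 → 4: 8/15
  2 → 3: 8/10
  3 → 6: 8/8
  4 → 5: 16/17
  5 → 6: 16/16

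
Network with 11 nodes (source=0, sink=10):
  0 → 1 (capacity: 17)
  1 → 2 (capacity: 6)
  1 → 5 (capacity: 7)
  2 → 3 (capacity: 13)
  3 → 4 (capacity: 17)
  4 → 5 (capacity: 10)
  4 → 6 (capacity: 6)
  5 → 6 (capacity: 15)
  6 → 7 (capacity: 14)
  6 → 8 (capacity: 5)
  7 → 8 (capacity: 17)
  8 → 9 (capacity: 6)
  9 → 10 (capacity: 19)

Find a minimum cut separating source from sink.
Min cut value = 6, edges: (8,9)

Min cut value: 6
Partition: S = [0, 1, 2, 3, 4, 5, 6, 7, 8], T = [9, 10]
Cut edges: (8,9)

By max-flow min-cut theorem, max flow = min cut = 6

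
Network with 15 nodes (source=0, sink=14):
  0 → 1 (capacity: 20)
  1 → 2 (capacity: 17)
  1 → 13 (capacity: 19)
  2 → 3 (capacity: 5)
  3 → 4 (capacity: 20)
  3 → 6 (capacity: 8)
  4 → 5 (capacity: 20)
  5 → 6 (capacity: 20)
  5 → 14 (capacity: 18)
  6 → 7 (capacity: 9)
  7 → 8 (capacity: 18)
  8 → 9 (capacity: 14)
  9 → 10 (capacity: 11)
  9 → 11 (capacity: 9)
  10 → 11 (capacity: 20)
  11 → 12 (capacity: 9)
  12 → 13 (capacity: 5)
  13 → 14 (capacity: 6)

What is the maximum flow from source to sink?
Maximum flow = 11

Max flow: 11

Flow assignment:
  0 → 1: 11/20
  1 → 2: 5/17
  1 → 13: 6/19
  2 → 3: 5/5
  3 → 4: 5/20
  4 → 5: 5/20
  5 → 14: 5/18
  13 → 14: 6/6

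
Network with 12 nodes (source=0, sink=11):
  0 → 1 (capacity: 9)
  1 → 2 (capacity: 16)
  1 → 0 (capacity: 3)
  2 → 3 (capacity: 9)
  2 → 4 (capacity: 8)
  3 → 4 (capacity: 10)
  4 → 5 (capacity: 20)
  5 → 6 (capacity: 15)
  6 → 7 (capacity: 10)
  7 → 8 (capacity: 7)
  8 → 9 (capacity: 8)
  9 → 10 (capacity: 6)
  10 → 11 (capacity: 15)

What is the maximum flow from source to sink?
Maximum flow = 6

Max flow: 6

Flow assignment:
  0 → 1: 6/9
  1 → 2: 6/16
  2 → 3: 1/9
  2 → 4: 5/8
  3 → 4: 1/10
  4 → 5: 6/20
  5 → 6: 6/15
  6 → 7: 6/10
  7 → 8: 6/7
  8 → 9: 6/8
  9 → 10: 6/6
  10 → 11: 6/15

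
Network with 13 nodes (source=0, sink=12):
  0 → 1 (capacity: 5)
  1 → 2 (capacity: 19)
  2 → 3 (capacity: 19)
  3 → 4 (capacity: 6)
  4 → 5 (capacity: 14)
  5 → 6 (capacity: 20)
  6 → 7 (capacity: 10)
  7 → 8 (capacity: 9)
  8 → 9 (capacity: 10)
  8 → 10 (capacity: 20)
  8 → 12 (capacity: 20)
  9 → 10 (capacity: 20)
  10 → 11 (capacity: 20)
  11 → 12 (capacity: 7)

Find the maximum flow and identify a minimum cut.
Max flow = 5, Min cut edges: (0,1)

Maximum flow: 5
Minimum cut: (0,1)
Partition: S = [0], T = [1, 2, 3, 4, 5, 6, 7, 8, 9, 10, 11, 12]

Max-flow min-cut theorem verified: both equal 5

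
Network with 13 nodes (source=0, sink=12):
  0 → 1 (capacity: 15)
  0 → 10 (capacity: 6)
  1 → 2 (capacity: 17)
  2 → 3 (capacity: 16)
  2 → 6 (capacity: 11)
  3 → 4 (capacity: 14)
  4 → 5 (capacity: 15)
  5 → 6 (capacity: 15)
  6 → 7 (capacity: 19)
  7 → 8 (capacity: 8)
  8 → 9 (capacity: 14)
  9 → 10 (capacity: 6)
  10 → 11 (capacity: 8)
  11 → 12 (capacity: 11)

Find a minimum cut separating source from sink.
Min cut value = 8, edges: (10,11)

Min cut value: 8
Partition: S = [0, 1, 2, 3, 4, 5, 6, 7, 8, 9, 10], T = [11, 12]
Cut edges: (10,11)

By max-flow min-cut theorem, max flow = min cut = 8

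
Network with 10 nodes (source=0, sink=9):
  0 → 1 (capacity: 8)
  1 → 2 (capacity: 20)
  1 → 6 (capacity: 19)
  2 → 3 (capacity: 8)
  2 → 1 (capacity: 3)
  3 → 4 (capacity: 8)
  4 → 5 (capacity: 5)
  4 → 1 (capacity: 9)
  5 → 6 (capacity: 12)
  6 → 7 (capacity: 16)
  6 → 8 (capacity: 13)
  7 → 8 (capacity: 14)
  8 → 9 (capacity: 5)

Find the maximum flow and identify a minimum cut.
Max flow = 5, Min cut edges: (8,9)

Maximum flow: 5
Minimum cut: (8,9)
Partition: S = [0, 1, 2, 3, 4, 5, 6, 7, 8], T = [9]

Max-flow min-cut theorem verified: both equal 5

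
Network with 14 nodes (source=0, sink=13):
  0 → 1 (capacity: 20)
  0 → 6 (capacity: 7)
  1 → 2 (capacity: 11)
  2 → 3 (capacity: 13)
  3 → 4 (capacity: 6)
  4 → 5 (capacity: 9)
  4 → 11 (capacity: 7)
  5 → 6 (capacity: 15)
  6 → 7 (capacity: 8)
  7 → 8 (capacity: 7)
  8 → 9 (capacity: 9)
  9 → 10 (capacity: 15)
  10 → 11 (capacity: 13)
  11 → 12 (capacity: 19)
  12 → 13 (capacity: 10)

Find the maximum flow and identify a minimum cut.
Max flow = 10, Min cut edges: (12,13)

Maximum flow: 10
Minimum cut: (12,13)
Partition: S = [0, 1, 2, 3, 4, 5, 6, 7, 8, 9, 10, 11, 12], T = [13]

Max-flow min-cut theorem verified: both equal 10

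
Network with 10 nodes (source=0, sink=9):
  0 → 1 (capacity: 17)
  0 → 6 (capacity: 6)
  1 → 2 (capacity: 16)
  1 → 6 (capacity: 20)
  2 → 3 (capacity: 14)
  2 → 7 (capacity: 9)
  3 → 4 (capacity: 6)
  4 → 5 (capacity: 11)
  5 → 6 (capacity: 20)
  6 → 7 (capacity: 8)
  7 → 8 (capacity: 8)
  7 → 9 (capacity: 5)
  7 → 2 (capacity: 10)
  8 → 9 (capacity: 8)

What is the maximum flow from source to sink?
Maximum flow = 13

Max flow: 13

Flow assignment:
  0 → 1: 11/17
  0 → 6: 2/6
  1 → 2: 9/16
  1 → 6: 2/20
  2 → 7: 9/9
  6 → 7: 4/8
  7 → 8: 8/8
  7 → 9: 5/5
  8 → 9: 8/8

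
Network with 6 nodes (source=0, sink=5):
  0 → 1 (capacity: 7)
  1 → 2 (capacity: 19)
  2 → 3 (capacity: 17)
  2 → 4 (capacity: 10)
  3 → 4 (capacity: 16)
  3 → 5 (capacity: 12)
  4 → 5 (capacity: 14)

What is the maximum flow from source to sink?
Maximum flow = 7

Max flow: 7

Flow assignment:
  0 → 1: 7/7
  1 → 2: 7/19
  2 → 3: 7/17
  3 → 5: 7/12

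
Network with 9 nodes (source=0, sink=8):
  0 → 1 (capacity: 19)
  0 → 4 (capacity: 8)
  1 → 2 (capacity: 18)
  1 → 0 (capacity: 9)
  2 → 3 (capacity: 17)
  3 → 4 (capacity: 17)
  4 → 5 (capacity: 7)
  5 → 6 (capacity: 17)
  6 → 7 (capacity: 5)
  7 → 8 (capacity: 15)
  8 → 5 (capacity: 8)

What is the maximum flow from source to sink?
Maximum flow = 5

Max flow: 5

Flow assignment:
  0 → 1: 5/19
  1 → 2: 5/18
  2 → 3: 5/17
  3 → 4: 5/17
  4 → 5: 5/7
  5 → 6: 5/17
  6 → 7: 5/5
  7 → 8: 5/15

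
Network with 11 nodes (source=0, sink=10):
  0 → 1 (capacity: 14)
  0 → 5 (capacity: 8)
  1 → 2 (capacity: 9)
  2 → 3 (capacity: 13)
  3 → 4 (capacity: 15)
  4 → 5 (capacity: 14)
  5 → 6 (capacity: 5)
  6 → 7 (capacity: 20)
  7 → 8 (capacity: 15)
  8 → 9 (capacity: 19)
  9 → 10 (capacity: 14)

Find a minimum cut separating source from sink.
Min cut value = 5, edges: (5,6)

Min cut value: 5
Partition: S = [0, 1, 2, 3, 4, 5], T = [6, 7, 8, 9, 10]
Cut edges: (5,6)

By max-flow min-cut theorem, max flow = min cut = 5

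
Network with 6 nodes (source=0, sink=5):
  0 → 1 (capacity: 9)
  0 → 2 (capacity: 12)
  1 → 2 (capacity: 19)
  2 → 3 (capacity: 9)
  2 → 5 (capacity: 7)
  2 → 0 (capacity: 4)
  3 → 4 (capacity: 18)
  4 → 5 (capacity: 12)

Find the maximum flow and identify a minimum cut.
Max flow = 16, Min cut edges: (2,3), (2,5)

Maximum flow: 16
Minimum cut: (2,3), (2,5)
Partition: S = [0, 1, 2], T = [3, 4, 5]

Max-flow min-cut theorem verified: both equal 16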